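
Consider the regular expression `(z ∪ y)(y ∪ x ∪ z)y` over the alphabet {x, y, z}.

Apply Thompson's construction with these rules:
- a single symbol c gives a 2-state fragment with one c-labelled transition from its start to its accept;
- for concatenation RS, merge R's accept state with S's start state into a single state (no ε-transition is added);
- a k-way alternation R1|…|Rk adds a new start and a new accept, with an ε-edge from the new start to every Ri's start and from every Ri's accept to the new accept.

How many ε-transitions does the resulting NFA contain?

10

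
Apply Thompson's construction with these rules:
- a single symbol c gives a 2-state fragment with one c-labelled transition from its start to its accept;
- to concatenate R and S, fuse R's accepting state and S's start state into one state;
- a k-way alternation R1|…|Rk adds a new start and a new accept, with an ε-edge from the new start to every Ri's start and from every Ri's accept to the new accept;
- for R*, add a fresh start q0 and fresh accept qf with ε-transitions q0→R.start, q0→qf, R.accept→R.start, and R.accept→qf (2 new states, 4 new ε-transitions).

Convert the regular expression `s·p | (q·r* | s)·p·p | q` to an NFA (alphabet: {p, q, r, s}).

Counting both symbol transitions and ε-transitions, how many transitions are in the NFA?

22

Building bottom-up:
Each of the 8 symbol leaves contributes 1 transition (1 symbol, 0 ε).
  s·p → 2 transitions (2 symbol, 0 ε)
  r* → 5 transitions (1 symbol, 4 ε)
  q·r* → 6 transitions (2 symbol, 4 ε)
  q·r* | s → 11 transitions (3 symbol, 8 ε)
  (q·r* | s)·p·p → 13 transitions (5 symbol, 8 ε)
  s·p | (q·r* | s)·p·p | q → 22 transitions (8 symbol, 14 ε)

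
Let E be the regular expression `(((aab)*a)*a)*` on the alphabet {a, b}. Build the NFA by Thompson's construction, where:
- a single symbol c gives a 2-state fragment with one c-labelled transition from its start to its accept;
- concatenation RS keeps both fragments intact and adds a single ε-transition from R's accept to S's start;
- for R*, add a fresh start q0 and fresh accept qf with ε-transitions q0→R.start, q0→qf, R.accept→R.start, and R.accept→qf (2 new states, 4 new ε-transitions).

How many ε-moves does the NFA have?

Building bottom-up:
Each of the 5 symbol leaves contributes 0 ε-transitions.
  aab — 2 ε-transitions
  (aab)* — 6 ε-transitions
  (aab)*a — 7 ε-transitions
  ((aab)*a)* — 11 ε-transitions
  ((aab)*a)*a — 12 ε-transitions
  (((aab)*a)*a)* — 16 ε-transitions

16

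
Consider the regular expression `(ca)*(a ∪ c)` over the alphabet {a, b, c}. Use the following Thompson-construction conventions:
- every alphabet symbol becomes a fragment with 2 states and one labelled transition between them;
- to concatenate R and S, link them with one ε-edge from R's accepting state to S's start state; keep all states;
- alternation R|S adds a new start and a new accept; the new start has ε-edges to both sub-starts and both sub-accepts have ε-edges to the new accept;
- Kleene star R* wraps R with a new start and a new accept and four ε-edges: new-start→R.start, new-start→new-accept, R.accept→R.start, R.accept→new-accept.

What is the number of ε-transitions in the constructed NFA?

Recursing over subexpressions:
Each of the 4 symbol leaves contributes 0 ε-transitions.
  ca : 1 ε-transition
  (ca)* : 5 ε-transitions
  a ∪ c : 4 ε-transitions
  (ca)*(a ∪ c) : 10 ε-transitions

10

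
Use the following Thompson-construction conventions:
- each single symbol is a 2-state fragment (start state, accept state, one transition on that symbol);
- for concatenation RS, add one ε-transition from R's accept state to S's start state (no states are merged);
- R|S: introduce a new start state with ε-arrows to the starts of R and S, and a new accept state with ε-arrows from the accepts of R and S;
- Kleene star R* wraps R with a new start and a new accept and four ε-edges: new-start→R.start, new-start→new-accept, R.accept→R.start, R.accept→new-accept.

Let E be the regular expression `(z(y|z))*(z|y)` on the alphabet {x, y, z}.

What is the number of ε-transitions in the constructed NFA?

14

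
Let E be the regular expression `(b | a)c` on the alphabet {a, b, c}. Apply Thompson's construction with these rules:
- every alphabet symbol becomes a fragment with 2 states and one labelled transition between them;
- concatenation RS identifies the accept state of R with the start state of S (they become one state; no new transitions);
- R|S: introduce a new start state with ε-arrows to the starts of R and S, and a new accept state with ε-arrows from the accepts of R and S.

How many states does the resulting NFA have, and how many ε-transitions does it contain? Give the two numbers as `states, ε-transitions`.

7, 4

Recursing over subexpressions:
Each of the 3 symbol leaves contributes 2 states and 0 ε-transitions.
  b | a : 6 states, 4 ε-transitions
  (b | a)c : 7 states, 4 ε-transitions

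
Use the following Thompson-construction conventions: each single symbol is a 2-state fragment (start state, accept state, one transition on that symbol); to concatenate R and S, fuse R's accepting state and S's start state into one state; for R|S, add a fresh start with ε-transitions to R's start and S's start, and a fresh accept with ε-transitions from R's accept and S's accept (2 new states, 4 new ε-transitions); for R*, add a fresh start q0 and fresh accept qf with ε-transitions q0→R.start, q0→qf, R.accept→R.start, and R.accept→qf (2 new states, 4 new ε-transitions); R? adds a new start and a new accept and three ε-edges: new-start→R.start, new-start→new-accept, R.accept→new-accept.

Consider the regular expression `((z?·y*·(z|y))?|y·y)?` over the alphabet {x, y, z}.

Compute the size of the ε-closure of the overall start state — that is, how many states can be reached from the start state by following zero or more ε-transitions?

Work bottom-up. For each fragment F, track |ε-closure(F.start)| and whether F's accept lies in that closure (i.e. whether F accepts ε). A single-symbol fragment has closure size 1 and does not accept ε.
  z? : |ε-closure| = 1 (new start) + 1 (body) + 1 (new accept, via ε) = 3
  y* : the star's fresh start ε-reaches both the body's start and the fresh accept: |ε-closure| = 2 + 1 = 3
  z|y : new start ε-reaches every alternative's start; none of them accept ε, so the new accept is not reached: |ε-closure| = 1 + 1 + 1 = 3
  z?·y*·(z|y) : |ε-closure| = 3 + (3−1) + (3−1) = 7 (closure spills across the concat boundary because the left factor accepts ε)
  (z?·y*·(z|y))? : |ε-closure| = 1 (new start) + 7 (body) + 1 (new accept, via ε) = 9
  y·y : same as the first factor's closure: |ε-closure| = 1
  (z?·y*·(z|y))?|y·y : |ε-closure| = 1 (new start) + (9 + 1) + 1 (new accept, since some branch ε-reaches its own accept) = 12
  ((z?·y*·(z|y))?|y·y)? : new start has ε-edges to the inner start and to the new accept, so |ε-closure| = 2 + 12 = 14

14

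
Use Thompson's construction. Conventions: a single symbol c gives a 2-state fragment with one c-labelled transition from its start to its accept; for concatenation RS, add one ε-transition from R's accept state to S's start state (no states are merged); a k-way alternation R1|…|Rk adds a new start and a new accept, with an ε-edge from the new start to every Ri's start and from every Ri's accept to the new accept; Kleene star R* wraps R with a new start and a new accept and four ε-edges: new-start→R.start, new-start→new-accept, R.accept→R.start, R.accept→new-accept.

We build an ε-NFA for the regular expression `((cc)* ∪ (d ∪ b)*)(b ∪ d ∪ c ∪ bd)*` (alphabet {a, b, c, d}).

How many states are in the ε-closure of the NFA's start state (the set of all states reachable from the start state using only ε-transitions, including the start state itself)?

Work bottom-up. For each fragment F, track |ε-closure(F.start)| and whether F's accept lies in that closure (i.e. whether F accepts ε). A single-symbol fragment has closure size 1 and does not accept ε.
  cc — C equals the left operand's closure size = 1 (its accept is not ε-reachable, so the closure stops there)
  (cc)* — new start has ε-edges to the inner start and to the new accept, so C = 2 + 1 = 3
  d ∪ b — C = 1 + 1 + 1 = 3 (the new accept is not ε-reachable since no branch accepts ε)
  (d ∪ b)* — the star's fresh start ε-reaches both the body's start and the fresh accept: C = 2 + 3 = 5
  (cc)* ∪ (d ∪ b)* — C = 1 (new start) + (3 + 5) + 1 (new accept, since some branch ε-reaches its own accept) = 10
  bd — C equals the left operand's closure size = 1 (its accept is not ε-reachable, so the closure stops there)
  b ∪ d ∪ c ∪ bd — C = 1 + 1 + 1 + 1 + 1 = 5 (the new accept is not ε-reachable since no branch accepts ε)
  (b ∪ d ∪ c ∪ bd)* — the star's fresh start ε-reaches both the body's start and the fresh accept: C = 2 + 5 = 7
  ((cc)* ∪ (d ∪ b)*)(b ∪ d ∪ c ∪ bd)* — the left operand accepts ε, so the closure extends into the next operand (via the concat ε-link); C = 10 + 7 = 17

17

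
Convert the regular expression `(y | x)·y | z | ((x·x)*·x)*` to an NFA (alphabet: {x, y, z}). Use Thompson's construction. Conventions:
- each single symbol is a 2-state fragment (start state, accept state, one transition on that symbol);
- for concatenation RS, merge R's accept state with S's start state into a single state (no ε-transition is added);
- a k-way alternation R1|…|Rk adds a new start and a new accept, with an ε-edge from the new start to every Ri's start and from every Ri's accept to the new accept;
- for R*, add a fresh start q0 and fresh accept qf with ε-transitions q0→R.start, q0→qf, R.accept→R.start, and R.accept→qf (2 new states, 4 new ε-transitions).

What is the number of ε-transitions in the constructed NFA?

Recursing over subexpressions:
Each of the 7 symbol leaves contributes 0 ε-transitions.
  y | x = 4 ε-transitions
  (y | x)·y = 4 ε-transitions
  x·x = 0 ε-transitions
  (x·x)* = 4 ε-transitions
  (x·x)*·x = 4 ε-transitions
  ((x·x)*·x)* = 8 ε-transitions
  (y | x)·y | z | ((x·x)*·x)* = 18 ε-transitions

18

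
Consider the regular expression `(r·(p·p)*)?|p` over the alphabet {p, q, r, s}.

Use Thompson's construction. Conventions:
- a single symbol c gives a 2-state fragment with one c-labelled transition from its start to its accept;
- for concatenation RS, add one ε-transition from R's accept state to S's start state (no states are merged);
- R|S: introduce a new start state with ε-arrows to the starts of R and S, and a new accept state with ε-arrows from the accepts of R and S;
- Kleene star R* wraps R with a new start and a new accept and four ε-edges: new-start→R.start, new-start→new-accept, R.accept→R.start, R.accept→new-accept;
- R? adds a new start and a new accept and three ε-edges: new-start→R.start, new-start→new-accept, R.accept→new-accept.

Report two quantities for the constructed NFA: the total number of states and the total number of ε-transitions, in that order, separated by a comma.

By structural recursion:
Each of the 4 symbol leaves contributes 2 states and 0 ε-transitions.
  p·p → 4 states, 1 ε-transition
  (p·p)* → 6 states, 5 ε-transitions
  r·(p·p)* → 8 states, 6 ε-transitions
  (r·(p·p)*)? → 10 states, 9 ε-transitions
  (r·(p·p)*)?|p → 14 states, 13 ε-transitions

14, 13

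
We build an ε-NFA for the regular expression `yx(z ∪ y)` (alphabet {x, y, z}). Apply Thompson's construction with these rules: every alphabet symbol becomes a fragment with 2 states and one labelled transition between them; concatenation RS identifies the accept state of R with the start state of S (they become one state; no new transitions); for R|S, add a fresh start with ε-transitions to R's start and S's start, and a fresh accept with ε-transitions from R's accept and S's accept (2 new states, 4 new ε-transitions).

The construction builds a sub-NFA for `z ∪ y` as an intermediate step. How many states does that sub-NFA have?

6

Fragment for `z ∪ y`:
Each of the 2 symbol leaves contributes a 2-state fragment.
  z ∪ y — 6 states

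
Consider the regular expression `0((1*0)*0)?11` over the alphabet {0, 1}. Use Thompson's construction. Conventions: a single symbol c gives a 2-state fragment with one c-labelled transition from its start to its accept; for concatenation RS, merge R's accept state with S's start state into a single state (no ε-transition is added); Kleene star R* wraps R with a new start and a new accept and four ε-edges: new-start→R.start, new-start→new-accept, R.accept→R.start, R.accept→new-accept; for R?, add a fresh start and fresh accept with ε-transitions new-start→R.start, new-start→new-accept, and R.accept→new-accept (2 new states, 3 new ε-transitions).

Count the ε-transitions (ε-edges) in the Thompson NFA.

Per subexpression:
Each of the 6 symbol leaves contributes 0 ε-transitions.
  1* → 4 ε-transitions
  1*0 → 4 ε-transitions
  (1*0)* → 8 ε-transitions
  (1*0)*0 → 8 ε-transitions
  ((1*0)*0)? → 11 ε-transitions
  0((1*0)*0)?11 → 11 ε-transitions

11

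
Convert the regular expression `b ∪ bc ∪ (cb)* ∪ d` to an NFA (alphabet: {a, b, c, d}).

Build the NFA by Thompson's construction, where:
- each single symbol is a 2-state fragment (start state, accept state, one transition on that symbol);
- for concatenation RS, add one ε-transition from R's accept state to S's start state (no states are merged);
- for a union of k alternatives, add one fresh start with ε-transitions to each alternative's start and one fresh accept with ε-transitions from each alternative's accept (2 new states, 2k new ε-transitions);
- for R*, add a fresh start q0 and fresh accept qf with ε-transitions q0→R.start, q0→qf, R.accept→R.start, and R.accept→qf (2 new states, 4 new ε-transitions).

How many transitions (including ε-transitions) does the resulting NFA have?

Recursing over subexpressions:
Each of the 6 symbol leaves contributes 1 transition (1 symbol, 0 ε).
  bc — 3 transitions (2 symbol, 1 ε)
  cb — 3 transitions (2 symbol, 1 ε)
  (cb)* — 7 transitions (2 symbol, 5 ε)
  b ∪ bc ∪ (cb)* ∪ d — 20 transitions (6 symbol, 14 ε)

20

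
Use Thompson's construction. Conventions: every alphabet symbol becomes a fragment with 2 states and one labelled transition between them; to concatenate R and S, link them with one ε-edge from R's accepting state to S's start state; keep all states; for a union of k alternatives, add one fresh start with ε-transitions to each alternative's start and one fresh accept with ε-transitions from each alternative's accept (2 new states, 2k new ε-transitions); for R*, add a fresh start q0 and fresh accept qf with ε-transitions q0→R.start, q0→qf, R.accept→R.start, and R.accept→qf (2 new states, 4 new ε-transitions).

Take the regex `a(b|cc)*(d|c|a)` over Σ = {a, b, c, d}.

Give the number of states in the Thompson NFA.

Bottom-up over the parse tree:
Each of the 7 symbol leaves contributes a 2-state fragment.
  cc → 4 states
  b|cc → 8 states
  (b|cc)* → 10 states
  d|c|a → 8 states
  a(b|cc)*(d|c|a) → 20 states

20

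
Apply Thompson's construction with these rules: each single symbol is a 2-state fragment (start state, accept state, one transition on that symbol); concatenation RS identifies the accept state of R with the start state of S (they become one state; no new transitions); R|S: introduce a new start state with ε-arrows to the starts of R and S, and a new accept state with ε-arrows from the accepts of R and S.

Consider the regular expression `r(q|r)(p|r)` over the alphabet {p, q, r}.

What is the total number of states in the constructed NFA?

12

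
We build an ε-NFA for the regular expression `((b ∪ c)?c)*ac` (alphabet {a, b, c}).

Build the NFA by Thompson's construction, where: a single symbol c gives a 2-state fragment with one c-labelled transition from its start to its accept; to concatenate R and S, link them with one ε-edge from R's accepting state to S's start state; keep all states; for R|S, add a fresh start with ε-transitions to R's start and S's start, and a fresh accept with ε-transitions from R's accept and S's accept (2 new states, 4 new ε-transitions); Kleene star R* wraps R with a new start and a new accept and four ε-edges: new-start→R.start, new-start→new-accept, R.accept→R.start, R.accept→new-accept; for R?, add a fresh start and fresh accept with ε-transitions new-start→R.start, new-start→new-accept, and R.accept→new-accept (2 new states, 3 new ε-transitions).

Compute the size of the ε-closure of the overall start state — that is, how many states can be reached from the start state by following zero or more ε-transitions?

Work bottom-up. For each fragment F, track |ε-closure(F.start)| and whether F's accept lies in that closure (i.e. whether F accepts ε). A single-symbol fragment has closure size 1 and does not accept ε.
  b ∪ c → new start ε-reaches every alternative's start; none of them accept ε, so the new accept is not reached: |ε-closure| = 1 + 1 + 1 = 3
  (b ∪ c)? → |ε-closure| = 1 (new start) + 3 (body) + 1 (new accept, via ε) = 5
  (b ∪ c)?c → |ε-closure| = 5 + 1 = 6 (closure spills across the concat boundary because the left factor accepts ε)
  ((b ∪ c)?c)* → |ε-closure| = 1 (new start) + 6 (body) + 1 (new accept) = 8
  ((b ∪ c)?c)*ac → |ε-closure| = 8 + 1 = 9 (closure spills across the concat boundary because the left factor accepts ε)

9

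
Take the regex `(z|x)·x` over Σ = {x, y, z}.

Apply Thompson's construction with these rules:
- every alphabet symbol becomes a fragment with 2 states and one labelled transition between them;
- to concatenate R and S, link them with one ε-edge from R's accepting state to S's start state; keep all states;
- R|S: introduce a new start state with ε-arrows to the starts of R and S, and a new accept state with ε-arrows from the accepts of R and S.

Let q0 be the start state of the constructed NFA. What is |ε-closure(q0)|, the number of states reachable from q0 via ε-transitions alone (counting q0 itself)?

Compute the ε-closure size of each fragment's start state recursively; a symbol fragment's start has no outgoing ε-edge, so its closure is just itself (size 1).
  z|x — new start ε-reaches every alternative's start; none of them accept ε, so the new accept is not reached: C = 1 + 1 + 1 = 3
  (z|x)·x — same as the first factor's closure: C = 3

3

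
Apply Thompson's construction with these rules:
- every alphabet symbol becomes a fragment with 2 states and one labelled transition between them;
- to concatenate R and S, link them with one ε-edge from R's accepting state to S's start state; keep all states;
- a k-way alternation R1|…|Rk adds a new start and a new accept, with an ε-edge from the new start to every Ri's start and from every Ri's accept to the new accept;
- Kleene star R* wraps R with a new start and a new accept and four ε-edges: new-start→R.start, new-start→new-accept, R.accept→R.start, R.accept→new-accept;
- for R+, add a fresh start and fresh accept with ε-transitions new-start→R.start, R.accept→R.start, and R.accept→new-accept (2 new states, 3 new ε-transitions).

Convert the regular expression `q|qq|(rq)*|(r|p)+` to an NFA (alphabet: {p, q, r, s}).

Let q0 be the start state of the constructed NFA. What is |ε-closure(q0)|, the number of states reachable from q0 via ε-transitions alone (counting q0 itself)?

Work bottom-up. For each fragment F, track |ε-closure(F.start)| and whether F's accept lies in that closure (i.e. whether F accepts ε). A single-symbol fragment has closure size 1 and does not accept ε.
  qq — C equals the left operand's closure size = 1 (its accept is not ε-reachable, so the closure stops there)
  rq — same as the first factor's closure: C = 1
  (rq)* — new start has ε-edges to the inner start and to the new accept, so C = 2 + 1 = 3
  r|p — C = 1 + 1 + 1 = 3 (the new accept is not ε-reachable since no branch accepts ε)
  (r|p)+ — C = 1 + 3 = 4 (the body doesn't accept ε, so the new accept is not reached)
  q|qq|(rq)*|(r|p)+ — new start ε-reaches every alternative's start; at least one alternative accepts ε, so the union's new accept is reached too: C = 1 + 1 + 1 + 3 + 4 + 1 = 11

11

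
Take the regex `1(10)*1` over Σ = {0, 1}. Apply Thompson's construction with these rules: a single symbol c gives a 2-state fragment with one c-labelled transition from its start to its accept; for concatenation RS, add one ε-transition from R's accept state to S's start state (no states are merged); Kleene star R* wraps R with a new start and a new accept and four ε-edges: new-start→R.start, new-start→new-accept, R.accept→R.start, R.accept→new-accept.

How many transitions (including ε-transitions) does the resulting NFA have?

11

Bottom-up over the parse tree:
Each of the 4 symbol leaves contributes 1 transition (1 symbol, 0 ε).
  10 = 3 transitions (2 symbol, 1 ε)
  (10)* = 7 transitions (2 symbol, 5 ε)
  1(10)*1 = 11 transitions (4 symbol, 7 ε)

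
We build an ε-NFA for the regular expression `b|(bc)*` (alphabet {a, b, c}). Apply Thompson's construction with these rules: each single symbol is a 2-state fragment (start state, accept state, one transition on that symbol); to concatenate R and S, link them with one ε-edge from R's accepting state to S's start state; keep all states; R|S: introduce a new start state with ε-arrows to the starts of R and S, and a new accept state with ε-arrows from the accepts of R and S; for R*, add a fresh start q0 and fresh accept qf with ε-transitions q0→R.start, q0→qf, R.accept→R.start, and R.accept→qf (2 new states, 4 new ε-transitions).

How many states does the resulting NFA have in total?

10

By structural recursion:
Each of the 3 symbol leaves contributes a 2-state fragment.
  bc : 4 states
  (bc)* : 6 states
  b|(bc)* : 10 states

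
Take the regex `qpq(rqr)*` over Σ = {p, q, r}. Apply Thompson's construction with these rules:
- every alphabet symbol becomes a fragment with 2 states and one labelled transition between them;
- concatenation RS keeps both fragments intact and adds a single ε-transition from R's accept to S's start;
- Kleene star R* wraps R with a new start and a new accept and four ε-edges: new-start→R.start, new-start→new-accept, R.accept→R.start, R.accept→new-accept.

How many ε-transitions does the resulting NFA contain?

Building bottom-up:
Each of the 6 symbol leaves contributes 0 ε-transitions.
  rqr : 2 ε-transitions
  (rqr)* : 6 ε-transitions
  qpq(rqr)* : 9 ε-transitions

9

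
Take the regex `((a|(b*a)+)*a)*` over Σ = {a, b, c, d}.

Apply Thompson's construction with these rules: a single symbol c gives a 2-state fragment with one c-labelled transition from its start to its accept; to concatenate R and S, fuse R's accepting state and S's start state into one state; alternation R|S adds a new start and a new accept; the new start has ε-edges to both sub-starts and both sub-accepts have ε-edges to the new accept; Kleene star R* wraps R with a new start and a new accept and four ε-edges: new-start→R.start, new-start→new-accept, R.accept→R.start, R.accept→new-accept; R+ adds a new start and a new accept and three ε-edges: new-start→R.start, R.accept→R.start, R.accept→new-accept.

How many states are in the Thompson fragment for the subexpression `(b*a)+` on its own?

7

Fragment for `(b*a)+`:
Each of the 2 symbol leaves contributes a 2-state fragment.
  b* = 4 states
  b*a = 5 states
  (b*a)+ = 7 states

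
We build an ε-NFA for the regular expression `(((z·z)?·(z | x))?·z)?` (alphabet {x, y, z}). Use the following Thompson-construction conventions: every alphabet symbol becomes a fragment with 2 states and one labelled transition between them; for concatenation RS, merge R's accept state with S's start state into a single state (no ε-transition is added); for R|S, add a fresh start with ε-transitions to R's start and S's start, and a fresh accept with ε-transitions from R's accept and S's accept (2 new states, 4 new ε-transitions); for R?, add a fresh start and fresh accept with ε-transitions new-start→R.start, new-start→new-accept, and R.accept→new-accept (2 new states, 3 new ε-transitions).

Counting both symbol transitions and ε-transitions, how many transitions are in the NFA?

18

Building bottom-up:
Each of the 5 symbol leaves contributes 1 transition (1 symbol, 0 ε).
  z·z — 2 transitions (2 symbol, 0 ε)
  (z·z)? — 5 transitions (2 symbol, 3 ε)
  z | x — 6 transitions (2 symbol, 4 ε)
  (z·z)?·(z | x) — 11 transitions (4 symbol, 7 ε)
  ((z·z)?·(z | x))? — 14 transitions (4 symbol, 10 ε)
  ((z·z)?·(z | x))?·z — 15 transitions (5 symbol, 10 ε)
  (((z·z)?·(z | x))?·z)? — 18 transitions (5 symbol, 13 ε)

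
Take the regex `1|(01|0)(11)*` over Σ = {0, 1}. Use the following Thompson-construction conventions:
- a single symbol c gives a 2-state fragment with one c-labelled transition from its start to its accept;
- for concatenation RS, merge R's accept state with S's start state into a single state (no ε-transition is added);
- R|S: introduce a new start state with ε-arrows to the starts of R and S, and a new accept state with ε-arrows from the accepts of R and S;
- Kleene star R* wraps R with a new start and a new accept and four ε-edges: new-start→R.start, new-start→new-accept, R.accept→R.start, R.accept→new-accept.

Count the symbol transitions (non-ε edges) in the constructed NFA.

6

By structural recursion:
Each of the 6 symbol leaves contributes exactly 1 symbol transition.
  01 : 2 symbol transitions
  01|0 : 3 symbol transitions
  11 : 2 symbol transitions
  (11)* : 2 symbol transitions
  (01|0)(11)* : 5 symbol transitions
  1|(01|0)(11)* : 6 symbol transitions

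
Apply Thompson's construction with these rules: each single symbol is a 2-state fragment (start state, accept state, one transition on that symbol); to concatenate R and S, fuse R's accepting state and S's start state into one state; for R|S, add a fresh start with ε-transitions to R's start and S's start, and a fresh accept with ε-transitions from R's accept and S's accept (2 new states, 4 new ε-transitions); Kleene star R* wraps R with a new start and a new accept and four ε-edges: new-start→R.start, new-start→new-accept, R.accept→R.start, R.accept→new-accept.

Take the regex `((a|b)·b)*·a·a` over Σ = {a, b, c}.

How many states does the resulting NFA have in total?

11

Per subexpression:
Each of the 5 symbol leaves contributes a 2-state fragment.
  a|b = 6 states
  (a|b)·b = 7 states
  ((a|b)·b)* = 9 states
  ((a|b)·b)*·a·a = 11 states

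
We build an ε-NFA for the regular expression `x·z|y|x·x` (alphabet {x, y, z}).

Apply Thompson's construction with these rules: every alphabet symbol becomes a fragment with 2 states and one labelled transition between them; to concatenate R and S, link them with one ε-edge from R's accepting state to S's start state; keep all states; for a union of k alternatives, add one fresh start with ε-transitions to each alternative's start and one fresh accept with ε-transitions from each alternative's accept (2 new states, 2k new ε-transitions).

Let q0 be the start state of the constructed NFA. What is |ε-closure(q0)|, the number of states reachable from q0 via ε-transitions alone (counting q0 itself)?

4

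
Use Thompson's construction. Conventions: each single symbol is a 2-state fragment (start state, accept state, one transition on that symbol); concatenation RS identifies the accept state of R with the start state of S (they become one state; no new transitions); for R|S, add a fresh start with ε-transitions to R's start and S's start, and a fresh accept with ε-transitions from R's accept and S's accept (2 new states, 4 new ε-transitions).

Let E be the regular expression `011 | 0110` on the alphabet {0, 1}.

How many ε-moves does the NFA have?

4

By structural recursion:
Each of the 7 symbol leaves contributes 0 ε-transitions.
  011 = 0 ε-transitions
  0110 = 0 ε-transitions
  011 | 0110 = 4 ε-transitions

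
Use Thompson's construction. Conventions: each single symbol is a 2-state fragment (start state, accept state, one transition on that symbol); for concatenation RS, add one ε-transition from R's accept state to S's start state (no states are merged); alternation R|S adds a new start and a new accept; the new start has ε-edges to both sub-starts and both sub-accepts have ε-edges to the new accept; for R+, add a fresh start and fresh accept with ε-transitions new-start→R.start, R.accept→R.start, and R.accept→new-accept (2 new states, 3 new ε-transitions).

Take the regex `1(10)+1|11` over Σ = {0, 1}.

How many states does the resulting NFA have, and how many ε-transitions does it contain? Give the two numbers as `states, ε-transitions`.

Building bottom-up:
Each of the 6 symbol leaves contributes 2 states and 0 ε-transitions.
  10 — 4 states, 1 ε-transition
  (10)+ — 6 states, 4 ε-transitions
  1(10)+1 — 10 states, 6 ε-transitions
  11 — 4 states, 1 ε-transition
  1(10)+1|11 — 16 states, 11 ε-transitions

16, 11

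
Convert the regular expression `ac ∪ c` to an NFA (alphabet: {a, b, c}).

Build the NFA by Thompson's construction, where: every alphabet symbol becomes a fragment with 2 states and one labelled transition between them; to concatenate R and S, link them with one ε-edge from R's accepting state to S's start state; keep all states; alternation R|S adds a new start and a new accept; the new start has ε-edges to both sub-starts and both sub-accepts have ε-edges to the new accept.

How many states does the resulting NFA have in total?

By structural recursion:
Each of the 3 symbol leaves contributes a 2-state fragment.
  ac — 4 states
  ac ∪ c — 8 states

8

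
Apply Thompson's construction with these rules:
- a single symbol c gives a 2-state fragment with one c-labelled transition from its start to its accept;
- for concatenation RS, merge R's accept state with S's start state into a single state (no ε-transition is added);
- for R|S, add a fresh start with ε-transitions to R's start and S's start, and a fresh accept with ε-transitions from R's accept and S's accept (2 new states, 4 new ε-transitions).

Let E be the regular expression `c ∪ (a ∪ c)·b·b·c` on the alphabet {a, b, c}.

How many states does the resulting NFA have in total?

13

Building bottom-up:
Each of the 6 symbol leaves contributes a 2-state fragment.
  a ∪ c : 6 states
  (a ∪ c)·b·b·c : 9 states
  c ∪ (a ∪ c)·b·b·c : 13 states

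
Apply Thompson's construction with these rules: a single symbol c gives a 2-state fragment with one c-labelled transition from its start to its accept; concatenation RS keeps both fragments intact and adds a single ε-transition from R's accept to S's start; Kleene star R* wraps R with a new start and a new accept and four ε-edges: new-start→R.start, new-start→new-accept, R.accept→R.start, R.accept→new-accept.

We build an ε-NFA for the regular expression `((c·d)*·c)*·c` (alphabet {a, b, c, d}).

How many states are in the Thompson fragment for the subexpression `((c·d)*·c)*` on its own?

Fragment for `((c·d)*·c)*`:
Each of the 3 symbol leaves contributes a 2-state fragment.
  c·d : 4 states
  (c·d)* : 6 states
  (c·d)*·c : 8 states
  ((c·d)*·c)* : 10 states

10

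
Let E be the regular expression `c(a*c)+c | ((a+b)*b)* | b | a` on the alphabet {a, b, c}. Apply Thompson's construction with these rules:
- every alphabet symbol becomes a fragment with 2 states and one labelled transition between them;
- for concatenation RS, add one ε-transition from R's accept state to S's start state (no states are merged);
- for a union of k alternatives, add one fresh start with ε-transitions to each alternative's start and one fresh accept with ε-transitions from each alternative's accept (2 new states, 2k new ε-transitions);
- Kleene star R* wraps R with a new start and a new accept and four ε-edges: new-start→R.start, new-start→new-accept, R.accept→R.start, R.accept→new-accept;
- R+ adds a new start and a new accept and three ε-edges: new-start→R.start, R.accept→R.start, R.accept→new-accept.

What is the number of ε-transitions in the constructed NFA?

31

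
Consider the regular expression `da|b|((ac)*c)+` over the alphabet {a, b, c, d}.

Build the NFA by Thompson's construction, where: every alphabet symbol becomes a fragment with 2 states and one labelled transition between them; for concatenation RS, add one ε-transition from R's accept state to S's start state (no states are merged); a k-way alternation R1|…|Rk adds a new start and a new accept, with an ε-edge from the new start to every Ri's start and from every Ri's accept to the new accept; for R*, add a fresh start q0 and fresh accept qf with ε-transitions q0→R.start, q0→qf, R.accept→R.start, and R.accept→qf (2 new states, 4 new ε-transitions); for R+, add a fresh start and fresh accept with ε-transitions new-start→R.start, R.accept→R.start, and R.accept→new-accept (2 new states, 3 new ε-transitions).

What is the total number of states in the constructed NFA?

18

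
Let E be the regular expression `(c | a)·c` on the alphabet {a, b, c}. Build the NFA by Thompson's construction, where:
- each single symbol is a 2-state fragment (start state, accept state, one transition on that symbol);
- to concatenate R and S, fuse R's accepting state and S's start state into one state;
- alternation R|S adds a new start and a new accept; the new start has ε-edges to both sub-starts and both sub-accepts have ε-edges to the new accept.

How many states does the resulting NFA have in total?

Building bottom-up:
Each of the 3 symbol leaves contributes a 2-state fragment.
  c | a : 6 states
  (c | a)·c : 7 states

7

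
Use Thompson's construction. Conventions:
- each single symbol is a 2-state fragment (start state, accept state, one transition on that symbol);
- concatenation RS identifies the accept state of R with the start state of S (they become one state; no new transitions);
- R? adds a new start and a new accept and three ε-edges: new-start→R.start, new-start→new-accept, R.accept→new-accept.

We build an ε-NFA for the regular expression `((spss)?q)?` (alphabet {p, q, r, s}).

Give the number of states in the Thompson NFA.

10

Bottom-up over the parse tree:
Each of the 5 symbol leaves contributes a 2-state fragment.
  spss : 5 states
  (spss)? : 7 states
  (spss)?q : 8 states
  ((spss)?q)? : 10 states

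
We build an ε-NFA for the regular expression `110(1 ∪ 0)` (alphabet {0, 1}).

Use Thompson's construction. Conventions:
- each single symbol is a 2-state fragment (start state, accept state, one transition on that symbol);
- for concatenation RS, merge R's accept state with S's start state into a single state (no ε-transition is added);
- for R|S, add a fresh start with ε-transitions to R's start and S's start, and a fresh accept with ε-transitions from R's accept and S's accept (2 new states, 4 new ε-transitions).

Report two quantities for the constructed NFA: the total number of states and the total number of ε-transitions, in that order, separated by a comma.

Bottom-up over the parse tree:
Each of the 5 symbol leaves contributes 2 states and 0 ε-transitions.
  1 ∪ 0 : 6 states, 4 ε-transitions
  110(1 ∪ 0) : 9 states, 4 ε-transitions

9, 4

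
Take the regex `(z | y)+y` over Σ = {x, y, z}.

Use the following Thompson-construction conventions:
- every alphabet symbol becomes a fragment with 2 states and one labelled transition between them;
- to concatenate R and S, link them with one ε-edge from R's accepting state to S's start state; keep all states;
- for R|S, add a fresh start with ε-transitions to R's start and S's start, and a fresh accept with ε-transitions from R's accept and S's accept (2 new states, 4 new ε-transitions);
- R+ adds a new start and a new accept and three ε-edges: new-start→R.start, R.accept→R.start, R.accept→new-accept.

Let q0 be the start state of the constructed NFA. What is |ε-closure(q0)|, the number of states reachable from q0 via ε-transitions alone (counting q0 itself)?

Let C(F) = |ε-closure(F.start)| within fragment F, and note whether F accepts ε. Symbol fragments have C = 1 and do not accept ε. Then:
  z | y : new start ε-reaches every alternative's start; none of them accept ε, so the new accept is not reached: |closure| = 1 + 1 + 1 = 3
  (z | y)+ : new start ε-reaches only the body's start; the new accept needs a symbol first: |closure| = 1 + 3 = 4
  (z | y)+y : same as the first factor's closure: |closure| = 4

4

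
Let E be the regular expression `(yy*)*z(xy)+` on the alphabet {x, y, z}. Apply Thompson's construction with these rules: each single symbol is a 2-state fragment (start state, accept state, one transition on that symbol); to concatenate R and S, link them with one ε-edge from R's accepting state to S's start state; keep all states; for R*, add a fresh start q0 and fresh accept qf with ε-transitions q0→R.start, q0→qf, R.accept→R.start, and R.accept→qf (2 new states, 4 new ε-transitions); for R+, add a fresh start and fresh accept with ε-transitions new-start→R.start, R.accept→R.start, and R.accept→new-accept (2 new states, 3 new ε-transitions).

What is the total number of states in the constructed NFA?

16

Recursing over subexpressions:
Each of the 5 symbol leaves contributes a 2-state fragment.
  y* : 4 states
  yy* : 6 states
  (yy*)* : 8 states
  xy : 4 states
  (xy)+ : 6 states
  (yy*)*z(xy)+ : 16 states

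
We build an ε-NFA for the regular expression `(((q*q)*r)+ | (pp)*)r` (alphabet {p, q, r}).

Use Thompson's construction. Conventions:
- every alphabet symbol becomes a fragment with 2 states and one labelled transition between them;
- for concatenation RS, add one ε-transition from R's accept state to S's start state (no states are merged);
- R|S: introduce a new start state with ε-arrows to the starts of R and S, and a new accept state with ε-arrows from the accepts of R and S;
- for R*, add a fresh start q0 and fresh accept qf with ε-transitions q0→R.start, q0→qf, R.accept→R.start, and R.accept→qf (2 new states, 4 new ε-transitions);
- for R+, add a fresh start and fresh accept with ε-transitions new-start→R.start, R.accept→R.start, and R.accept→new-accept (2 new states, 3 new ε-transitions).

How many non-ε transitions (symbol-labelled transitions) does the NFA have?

6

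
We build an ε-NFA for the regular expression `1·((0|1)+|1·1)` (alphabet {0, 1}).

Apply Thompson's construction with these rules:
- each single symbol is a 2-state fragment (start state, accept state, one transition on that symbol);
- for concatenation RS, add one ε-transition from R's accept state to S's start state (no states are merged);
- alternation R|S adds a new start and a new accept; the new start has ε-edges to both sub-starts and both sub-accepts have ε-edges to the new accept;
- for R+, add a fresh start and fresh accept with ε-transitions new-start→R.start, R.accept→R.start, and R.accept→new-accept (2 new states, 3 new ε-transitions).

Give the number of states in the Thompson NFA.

16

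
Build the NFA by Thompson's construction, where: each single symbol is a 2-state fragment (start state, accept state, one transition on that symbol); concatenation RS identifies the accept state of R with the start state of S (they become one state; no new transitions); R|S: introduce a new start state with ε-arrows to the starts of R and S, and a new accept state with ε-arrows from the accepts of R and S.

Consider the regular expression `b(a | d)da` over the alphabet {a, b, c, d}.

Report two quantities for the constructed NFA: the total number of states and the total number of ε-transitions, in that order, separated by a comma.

9, 4

By structural recursion:
Each of the 5 symbol leaves contributes 2 states and 0 ε-transitions.
  a | d → 6 states, 4 ε-transitions
  b(a | d)da → 9 states, 4 ε-transitions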